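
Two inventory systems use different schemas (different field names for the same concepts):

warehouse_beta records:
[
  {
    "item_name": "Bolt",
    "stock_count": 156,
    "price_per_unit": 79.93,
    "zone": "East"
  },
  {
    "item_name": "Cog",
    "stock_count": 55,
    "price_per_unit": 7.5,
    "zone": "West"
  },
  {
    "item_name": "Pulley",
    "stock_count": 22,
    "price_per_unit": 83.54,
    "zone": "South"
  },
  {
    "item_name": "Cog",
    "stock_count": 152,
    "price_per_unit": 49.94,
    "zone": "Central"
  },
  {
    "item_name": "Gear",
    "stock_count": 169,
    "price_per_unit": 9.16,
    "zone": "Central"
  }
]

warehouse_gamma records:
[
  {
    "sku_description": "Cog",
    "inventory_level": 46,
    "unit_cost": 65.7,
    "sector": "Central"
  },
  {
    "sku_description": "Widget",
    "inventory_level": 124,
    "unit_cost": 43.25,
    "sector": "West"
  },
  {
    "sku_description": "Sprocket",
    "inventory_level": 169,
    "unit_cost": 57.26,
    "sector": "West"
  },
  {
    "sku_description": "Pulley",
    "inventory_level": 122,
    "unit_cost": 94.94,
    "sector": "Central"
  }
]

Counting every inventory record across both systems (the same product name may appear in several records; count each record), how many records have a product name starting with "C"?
3

Schema mapping: "item_name" (warehouse_beta) = "sku_description" (warehouse_gamma) = product name

Records with product name starting with "C" in warehouse_beta: 2
Records with product name starting with "C" in warehouse_gamma: 1

Total: 2 + 1 = 3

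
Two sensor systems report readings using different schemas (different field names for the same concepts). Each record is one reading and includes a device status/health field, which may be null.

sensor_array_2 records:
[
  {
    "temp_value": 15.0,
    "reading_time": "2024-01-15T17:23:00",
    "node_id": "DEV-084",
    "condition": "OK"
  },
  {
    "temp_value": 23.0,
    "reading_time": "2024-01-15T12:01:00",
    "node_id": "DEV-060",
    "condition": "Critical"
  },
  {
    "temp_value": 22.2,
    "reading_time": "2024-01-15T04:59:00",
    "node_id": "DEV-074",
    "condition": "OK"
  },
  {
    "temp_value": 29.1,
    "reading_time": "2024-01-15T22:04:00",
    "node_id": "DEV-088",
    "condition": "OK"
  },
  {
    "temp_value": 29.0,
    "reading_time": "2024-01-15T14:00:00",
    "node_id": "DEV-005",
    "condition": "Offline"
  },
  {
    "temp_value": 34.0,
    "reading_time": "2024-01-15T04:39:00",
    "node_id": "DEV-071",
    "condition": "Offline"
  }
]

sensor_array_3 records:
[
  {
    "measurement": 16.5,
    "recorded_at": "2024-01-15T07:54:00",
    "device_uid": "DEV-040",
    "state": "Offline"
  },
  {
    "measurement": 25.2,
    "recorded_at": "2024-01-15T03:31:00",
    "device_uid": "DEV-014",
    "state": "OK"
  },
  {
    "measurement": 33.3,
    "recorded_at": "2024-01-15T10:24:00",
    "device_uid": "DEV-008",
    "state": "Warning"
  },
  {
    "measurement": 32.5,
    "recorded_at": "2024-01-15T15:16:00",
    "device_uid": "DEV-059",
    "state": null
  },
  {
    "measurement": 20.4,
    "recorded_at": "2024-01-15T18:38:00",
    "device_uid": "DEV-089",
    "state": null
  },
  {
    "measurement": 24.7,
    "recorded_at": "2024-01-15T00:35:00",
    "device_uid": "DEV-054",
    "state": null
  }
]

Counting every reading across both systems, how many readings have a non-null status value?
9

Schema mapping: "condition" (sensor_array_2) = "state" (sensor_array_3) = status

Non-null in sensor_array_2: 6
Non-null in sensor_array_3: 3

Total non-null: 6 + 3 = 9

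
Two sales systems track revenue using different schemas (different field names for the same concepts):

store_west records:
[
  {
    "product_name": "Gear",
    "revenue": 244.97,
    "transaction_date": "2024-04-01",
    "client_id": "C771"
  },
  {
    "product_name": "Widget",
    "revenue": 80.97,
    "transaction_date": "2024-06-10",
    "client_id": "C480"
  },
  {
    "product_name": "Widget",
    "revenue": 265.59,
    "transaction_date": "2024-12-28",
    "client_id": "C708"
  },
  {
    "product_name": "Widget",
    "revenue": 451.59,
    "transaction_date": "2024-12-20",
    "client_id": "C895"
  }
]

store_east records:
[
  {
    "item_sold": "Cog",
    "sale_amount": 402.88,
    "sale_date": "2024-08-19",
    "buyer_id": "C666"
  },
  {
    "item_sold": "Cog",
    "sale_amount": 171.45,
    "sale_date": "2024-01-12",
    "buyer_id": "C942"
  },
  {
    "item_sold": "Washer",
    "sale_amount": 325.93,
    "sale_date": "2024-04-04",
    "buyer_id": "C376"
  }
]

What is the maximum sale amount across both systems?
451.59

Reconcile: "revenue" (store_west) = "sale_amount" (store_east) = sale amount

Maximum in store_west: 451.59
Maximum in store_east: 402.88

Overall maximum: max(451.59, 402.88) = 451.59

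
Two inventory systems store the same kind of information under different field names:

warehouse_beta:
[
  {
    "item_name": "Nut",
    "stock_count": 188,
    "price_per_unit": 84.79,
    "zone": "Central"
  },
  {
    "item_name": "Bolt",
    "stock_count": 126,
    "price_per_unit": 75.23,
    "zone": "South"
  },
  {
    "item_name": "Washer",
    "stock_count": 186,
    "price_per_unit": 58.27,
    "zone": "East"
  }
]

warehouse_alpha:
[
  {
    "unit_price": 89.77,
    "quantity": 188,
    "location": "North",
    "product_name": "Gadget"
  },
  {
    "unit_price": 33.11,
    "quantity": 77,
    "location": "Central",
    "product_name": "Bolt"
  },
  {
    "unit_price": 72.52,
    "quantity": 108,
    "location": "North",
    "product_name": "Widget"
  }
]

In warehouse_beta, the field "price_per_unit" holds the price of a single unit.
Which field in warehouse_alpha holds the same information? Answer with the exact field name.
unit_price

In warehouse_beta, "price_per_unit" holds the price of a single unit.
The fields in warehouse_alpha are: "unit_price", "quantity", "location", "product_name".
"unit_price" is the match: the name refers to the same concept and its values are decimal currency amounts (e.g. 89.77, 33.11).
The other fields ("quantity", "location", "product_name") hold different kinds of data.

So "price_per_unit" in warehouse_beta corresponds to "unit_price" in warehouse_alpha.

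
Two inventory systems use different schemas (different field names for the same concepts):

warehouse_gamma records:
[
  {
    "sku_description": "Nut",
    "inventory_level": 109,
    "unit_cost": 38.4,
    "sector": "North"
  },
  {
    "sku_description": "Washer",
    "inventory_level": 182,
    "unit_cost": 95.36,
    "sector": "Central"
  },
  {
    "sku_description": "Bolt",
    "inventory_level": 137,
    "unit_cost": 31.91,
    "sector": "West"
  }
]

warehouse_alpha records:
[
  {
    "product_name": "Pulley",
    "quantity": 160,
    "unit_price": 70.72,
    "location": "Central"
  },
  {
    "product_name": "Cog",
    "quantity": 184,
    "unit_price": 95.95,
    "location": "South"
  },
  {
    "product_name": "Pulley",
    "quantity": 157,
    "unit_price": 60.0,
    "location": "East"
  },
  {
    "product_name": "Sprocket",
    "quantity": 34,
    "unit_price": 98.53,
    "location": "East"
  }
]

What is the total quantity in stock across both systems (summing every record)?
963

To reconcile these schemas, identify the field holding the quantity in stock in each system:
1. In warehouse_gamma it is "inventory_level"
2. In warehouse_alpha it is "quantity"

From warehouse_gamma: 109 + 182 + 137 = 428
From warehouse_alpha: 160 + 184 + 157 + 34 = 535

Total: 428 + 535 = 963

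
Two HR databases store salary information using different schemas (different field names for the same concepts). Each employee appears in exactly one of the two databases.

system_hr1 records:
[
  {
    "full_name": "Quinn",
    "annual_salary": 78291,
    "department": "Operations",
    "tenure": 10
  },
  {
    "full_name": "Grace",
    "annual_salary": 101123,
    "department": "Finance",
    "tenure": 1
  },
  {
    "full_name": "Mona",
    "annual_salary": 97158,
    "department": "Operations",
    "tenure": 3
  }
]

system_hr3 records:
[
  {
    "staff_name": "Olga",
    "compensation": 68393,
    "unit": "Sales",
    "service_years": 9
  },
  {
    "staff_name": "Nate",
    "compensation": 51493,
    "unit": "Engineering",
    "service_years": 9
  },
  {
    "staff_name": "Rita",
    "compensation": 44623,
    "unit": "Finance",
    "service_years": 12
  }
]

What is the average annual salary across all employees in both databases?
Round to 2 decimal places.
73513.50

Schema mapping: "annual_salary" (system_hr1) = "compensation" (system_hr3) = annual salary

All salaries: [78291, 101123, 97158, 68393, 51493, 44623]
Sum: 441081
Count: 6
Average: 441081 / 6 = 73513.50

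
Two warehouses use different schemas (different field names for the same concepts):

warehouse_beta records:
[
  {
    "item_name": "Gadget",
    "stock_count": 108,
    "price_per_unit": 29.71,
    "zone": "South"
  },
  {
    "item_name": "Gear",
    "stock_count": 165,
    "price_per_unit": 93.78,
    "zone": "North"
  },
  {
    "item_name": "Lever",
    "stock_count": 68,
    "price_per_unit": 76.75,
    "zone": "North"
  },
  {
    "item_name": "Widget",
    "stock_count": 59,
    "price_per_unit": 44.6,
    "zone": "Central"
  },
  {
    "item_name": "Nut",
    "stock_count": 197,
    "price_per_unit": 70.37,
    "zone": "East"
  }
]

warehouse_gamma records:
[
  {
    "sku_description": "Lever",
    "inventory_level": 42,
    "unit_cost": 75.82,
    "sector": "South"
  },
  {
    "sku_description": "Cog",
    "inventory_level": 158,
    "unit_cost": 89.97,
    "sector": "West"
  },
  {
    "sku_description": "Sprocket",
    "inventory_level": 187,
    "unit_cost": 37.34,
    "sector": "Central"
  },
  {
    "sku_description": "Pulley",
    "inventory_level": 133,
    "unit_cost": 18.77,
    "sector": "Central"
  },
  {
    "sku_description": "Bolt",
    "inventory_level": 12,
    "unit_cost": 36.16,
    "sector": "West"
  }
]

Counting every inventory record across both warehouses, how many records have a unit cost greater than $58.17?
5

Schema mapping: "price_per_unit" (warehouse_beta) = "unit_cost" (warehouse_gamma) = unit cost

Records > $58.17 in warehouse_beta: 3
Records > $58.17 in warehouse_gamma: 2

Total count: 3 + 2 = 5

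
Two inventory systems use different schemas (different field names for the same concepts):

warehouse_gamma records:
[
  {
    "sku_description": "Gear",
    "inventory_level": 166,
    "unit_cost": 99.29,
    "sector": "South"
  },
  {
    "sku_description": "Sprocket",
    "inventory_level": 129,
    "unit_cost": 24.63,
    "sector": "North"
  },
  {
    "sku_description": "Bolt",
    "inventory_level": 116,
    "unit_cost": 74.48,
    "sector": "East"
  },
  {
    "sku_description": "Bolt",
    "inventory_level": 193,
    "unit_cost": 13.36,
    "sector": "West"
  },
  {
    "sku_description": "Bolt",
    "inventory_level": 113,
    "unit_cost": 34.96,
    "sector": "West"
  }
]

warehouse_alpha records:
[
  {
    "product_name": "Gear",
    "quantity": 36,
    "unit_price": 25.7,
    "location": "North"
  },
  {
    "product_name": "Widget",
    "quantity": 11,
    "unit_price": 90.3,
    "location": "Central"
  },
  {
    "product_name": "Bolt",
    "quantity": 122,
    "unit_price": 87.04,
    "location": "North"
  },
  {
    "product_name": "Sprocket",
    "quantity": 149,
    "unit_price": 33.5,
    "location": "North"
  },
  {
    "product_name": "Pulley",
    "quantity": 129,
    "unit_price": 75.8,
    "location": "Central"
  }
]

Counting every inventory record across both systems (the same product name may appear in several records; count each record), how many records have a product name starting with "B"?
4

Schema mapping: "sku_description" (warehouse_gamma) = "product_name" (warehouse_alpha) = product name

Records with product name starting with "B" in warehouse_gamma: 3
Records with product name starting with "B" in warehouse_alpha: 1

Total: 3 + 1 = 4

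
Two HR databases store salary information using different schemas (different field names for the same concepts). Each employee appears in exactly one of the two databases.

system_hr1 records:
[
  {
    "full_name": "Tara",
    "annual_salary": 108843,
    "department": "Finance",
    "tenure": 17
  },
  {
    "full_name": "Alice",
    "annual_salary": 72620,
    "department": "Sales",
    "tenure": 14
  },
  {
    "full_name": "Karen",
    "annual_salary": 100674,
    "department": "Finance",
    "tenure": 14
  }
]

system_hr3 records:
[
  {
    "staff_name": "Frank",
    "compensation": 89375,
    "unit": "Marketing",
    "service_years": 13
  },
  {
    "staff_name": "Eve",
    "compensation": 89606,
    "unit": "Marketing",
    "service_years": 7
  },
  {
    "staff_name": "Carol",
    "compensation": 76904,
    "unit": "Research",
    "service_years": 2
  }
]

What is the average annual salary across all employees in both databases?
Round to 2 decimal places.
89670.33

Schema mapping: "annual_salary" (system_hr1) = "compensation" (system_hr3) = annual salary

All salaries: [108843, 72620, 100674, 89375, 89606, 76904]
Sum: 538022
Count: 6
Average: 538022 / 6 = 89670.33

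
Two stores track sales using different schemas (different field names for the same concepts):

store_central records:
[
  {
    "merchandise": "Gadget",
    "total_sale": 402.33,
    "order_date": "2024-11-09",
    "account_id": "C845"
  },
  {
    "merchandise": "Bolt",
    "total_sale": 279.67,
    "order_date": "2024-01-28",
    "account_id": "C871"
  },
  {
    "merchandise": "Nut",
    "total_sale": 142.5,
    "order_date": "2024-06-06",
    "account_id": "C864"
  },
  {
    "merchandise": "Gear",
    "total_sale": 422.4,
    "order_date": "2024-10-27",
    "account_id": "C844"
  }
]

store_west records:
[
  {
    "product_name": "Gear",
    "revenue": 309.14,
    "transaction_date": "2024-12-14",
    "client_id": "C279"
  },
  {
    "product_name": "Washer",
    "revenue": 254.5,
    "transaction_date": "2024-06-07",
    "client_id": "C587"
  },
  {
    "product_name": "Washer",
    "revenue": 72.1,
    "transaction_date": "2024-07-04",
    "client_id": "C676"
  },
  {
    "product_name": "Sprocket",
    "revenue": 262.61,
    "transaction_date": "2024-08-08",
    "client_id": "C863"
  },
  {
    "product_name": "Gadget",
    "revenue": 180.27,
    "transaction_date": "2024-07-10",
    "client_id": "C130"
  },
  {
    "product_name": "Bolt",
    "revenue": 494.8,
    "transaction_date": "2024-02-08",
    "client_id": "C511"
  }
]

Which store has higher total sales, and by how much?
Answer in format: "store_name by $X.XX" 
store_west by $326.52

Schema mapping: "total_sale" (store_central) = "revenue" (store_west) = sale amount

Total for store_central: 1246.90
Total for store_west: 1573.42

Difference: |1246.90 - 1573.42| = 326.52
store_west has higher sales by $326.52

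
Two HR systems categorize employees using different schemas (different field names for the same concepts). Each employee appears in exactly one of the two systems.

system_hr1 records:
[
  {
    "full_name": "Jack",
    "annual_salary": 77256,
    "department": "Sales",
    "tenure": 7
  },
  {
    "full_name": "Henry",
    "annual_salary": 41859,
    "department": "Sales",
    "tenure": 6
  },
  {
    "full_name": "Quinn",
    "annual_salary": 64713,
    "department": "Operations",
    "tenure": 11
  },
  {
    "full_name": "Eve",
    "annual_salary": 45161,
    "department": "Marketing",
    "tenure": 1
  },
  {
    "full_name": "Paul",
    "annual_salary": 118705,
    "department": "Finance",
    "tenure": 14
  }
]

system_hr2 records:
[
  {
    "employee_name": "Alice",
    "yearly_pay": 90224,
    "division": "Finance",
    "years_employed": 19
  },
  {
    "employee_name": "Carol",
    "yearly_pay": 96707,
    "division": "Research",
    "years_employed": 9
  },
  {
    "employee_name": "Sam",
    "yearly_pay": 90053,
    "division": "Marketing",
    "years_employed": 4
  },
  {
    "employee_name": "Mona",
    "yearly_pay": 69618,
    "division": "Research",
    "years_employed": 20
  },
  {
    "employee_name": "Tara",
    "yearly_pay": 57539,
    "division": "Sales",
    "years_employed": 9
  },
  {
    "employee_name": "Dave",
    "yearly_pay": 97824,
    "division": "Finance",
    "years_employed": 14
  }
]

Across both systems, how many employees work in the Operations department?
1

Schema mapping: "department" (system_hr1) = "division" (system_hr2) = department

Operations employees in system_hr1: 1
Operations employees in system_hr2: 0

Total in Operations: 1 + 0 = 1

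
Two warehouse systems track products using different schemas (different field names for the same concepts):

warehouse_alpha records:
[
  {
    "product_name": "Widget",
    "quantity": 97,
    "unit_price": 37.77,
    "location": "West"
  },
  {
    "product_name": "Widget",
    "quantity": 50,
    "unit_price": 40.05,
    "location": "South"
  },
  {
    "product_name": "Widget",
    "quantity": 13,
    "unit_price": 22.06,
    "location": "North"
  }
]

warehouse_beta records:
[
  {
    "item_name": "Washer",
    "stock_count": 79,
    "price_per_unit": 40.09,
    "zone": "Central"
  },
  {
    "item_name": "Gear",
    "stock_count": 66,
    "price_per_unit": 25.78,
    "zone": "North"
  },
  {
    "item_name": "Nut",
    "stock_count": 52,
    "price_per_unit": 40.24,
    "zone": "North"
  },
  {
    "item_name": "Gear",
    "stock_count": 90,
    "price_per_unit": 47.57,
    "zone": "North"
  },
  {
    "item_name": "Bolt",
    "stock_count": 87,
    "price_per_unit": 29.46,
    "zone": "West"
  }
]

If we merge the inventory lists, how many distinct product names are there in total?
5

Schema mapping: "product_name" (warehouse_alpha) = "item_name" (warehouse_beta) = product name

Products in warehouse_alpha: ['Widget']
Products in warehouse_beta: ['Bolt', 'Gear', 'Nut', 'Washer']

Union (unique products): ['Bolt', 'Gear', 'Nut', 'Washer', 'Widget']
Count: 5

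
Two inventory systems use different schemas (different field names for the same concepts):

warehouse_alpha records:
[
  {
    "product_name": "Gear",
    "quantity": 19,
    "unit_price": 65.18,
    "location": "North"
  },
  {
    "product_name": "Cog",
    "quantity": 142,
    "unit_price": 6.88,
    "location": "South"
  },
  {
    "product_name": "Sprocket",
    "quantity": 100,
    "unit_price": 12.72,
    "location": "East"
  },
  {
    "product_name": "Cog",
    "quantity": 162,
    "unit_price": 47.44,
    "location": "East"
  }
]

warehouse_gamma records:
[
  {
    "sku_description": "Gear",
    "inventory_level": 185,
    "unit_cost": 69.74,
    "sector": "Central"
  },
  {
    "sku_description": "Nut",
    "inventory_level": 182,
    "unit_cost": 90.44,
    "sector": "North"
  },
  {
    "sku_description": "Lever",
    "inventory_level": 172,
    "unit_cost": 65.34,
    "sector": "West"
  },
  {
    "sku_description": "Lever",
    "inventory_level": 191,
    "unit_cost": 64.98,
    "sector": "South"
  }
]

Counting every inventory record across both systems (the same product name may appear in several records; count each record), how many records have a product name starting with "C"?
2

Schema mapping: "product_name" (warehouse_alpha) = "sku_description" (warehouse_gamma) = product name

Records with product name starting with "C" in warehouse_alpha: 2
Records with product name starting with "C" in warehouse_gamma: 0

Total: 2 + 0 = 2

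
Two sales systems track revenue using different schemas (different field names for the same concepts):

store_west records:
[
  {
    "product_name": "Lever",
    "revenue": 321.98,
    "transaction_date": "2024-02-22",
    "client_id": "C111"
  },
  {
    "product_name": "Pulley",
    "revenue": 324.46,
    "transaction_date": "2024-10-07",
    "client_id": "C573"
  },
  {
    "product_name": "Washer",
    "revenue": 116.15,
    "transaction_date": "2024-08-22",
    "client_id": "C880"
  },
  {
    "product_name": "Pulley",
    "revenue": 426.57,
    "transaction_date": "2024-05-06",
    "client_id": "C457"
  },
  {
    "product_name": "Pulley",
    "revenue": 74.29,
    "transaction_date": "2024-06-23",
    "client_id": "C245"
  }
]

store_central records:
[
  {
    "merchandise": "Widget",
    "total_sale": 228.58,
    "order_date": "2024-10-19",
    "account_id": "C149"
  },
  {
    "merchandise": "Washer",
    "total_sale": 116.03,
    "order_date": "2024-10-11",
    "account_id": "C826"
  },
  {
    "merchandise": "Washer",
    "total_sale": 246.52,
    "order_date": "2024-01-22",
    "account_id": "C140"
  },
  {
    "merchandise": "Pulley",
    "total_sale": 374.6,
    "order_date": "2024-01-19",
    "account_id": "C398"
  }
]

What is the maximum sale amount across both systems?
426.57

Reconcile: "revenue" (store_west) = "total_sale" (store_central) = sale amount

Maximum in store_west: 426.57
Maximum in store_central: 374.6

Overall maximum: max(426.57, 374.6) = 426.57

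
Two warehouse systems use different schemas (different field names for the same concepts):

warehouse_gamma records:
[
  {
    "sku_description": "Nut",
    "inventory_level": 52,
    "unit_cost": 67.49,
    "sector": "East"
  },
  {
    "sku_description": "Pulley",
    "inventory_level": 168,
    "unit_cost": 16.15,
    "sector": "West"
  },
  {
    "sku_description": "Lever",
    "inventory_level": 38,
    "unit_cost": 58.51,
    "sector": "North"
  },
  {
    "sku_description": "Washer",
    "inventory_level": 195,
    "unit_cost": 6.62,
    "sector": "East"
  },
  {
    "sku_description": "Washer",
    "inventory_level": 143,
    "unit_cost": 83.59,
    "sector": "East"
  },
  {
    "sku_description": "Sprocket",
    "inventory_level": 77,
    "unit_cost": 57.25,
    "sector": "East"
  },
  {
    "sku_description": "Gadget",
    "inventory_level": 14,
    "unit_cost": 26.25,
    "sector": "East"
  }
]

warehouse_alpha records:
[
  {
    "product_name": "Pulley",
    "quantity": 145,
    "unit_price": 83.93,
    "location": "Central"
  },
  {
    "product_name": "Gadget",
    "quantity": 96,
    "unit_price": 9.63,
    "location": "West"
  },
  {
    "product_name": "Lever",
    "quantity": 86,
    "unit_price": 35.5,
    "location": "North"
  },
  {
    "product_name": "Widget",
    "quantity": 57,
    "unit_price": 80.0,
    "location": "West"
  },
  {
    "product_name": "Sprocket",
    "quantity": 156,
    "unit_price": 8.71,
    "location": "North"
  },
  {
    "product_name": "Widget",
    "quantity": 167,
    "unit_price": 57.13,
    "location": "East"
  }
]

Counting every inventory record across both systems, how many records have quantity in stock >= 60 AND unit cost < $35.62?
5

Schema mappings:
- "inventory_level" (warehouse_gamma) = "quantity" (warehouse_alpha) = quantity
- "unit_cost" (warehouse_gamma) = "unit_price" (warehouse_alpha) = unit cost

Records meeting both conditions in warehouse_gamma: 2
Records meeting both conditions in warehouse_alpha: 3

Total: 2 + 3 = 5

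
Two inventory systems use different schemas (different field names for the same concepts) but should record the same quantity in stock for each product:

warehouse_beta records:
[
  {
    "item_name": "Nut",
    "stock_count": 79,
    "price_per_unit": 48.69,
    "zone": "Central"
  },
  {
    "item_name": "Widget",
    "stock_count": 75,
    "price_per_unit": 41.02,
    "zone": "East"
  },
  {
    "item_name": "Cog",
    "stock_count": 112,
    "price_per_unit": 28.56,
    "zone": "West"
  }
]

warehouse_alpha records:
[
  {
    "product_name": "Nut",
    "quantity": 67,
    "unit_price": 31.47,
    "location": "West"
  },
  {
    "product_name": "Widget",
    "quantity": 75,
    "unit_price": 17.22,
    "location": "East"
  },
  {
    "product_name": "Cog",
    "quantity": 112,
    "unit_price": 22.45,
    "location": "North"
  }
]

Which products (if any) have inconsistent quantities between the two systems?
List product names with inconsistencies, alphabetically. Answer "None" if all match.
Nut

Schema mappings:
- "item_name" (warehouse_beta) = "product_name" (warehouse_alpha) = product name
- "stock_count" (warehouse_beta) = "quantity" (warehouse_alpha) = quantity

Comparison:
  Nut: 79 vs 67 - MISMATCH
  Widget: 75 vs 75 - MATCH
  Cog: 112 vs 112 - MATCH

Products with inconsistencies: Nut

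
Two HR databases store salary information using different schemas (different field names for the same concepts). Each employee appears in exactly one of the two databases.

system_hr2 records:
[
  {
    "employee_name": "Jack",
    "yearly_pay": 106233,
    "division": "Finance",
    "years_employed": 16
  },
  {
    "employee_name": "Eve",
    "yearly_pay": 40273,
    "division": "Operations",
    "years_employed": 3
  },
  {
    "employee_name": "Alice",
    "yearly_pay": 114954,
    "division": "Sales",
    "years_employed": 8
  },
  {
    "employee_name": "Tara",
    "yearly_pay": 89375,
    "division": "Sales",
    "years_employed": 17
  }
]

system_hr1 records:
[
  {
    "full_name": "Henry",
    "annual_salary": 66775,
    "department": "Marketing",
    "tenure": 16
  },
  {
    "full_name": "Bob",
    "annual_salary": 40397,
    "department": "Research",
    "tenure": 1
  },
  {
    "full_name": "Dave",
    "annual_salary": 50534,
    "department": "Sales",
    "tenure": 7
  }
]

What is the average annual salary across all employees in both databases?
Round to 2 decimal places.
72648.71

Schema mapping: "yearly_pay" (system_hr2) = "annual_salary" (system_hr1) = annual salary

All salaries: [106233, 40273, 114954, 89375, 66775, 40397, 50534]
Sum: 508541
Count: 7
Average: 508541 / 7 = 72648.71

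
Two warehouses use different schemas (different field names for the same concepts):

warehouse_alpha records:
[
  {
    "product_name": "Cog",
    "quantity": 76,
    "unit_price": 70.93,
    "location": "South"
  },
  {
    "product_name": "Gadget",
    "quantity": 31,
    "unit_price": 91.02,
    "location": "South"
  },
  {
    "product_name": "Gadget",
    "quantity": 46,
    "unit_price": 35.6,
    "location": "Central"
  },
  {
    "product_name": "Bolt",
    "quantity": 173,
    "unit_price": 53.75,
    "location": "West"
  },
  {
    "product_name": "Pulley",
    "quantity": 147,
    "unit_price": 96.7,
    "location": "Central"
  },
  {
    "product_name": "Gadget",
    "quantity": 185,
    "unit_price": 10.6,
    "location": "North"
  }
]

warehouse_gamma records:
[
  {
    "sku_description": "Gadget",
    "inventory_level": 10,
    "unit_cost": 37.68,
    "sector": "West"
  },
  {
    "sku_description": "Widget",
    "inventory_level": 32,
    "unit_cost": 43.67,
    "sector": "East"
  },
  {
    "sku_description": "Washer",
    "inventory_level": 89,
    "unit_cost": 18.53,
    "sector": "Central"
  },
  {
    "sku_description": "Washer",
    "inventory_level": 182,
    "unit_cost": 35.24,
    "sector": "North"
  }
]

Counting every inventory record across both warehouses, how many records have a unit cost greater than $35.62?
6

Schema mapping: "unit_price" (warehouse_alpha) = "unit_cost" (warehouse_gamma) = unit cost

Records > $35.62 in warehouse_alpha: 4
Records > $35.62 in warehouse_gamma: 2

Total count: 4 + 2 = 6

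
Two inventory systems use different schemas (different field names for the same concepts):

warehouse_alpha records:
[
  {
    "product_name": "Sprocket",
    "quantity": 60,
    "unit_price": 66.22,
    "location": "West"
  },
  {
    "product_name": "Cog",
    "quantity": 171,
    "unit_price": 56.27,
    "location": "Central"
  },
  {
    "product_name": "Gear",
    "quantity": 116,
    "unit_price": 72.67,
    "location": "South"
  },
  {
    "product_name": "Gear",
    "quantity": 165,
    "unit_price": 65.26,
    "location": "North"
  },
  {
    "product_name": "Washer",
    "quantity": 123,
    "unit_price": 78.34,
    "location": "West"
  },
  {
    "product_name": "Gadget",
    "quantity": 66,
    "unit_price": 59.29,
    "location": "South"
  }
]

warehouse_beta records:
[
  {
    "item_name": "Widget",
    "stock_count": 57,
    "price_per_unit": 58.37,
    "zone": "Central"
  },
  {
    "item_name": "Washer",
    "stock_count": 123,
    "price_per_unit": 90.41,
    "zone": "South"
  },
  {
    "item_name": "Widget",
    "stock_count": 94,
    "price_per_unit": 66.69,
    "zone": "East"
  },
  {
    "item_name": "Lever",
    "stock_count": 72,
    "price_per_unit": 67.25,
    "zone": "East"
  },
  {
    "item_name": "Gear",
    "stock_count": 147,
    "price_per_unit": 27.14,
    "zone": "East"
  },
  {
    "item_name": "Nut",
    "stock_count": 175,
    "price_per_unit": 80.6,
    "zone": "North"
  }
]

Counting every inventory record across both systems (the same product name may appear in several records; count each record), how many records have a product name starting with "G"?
4

Schema mapping: "product_name" (warehouse_alpha) = "item_name" (warehouse_beta) = product name

Records with product name starting with "G" in warehouse_alpha: 3
Records with product name starting with "G" in warehouse_beta: 1

Total: 3 + 1 = 4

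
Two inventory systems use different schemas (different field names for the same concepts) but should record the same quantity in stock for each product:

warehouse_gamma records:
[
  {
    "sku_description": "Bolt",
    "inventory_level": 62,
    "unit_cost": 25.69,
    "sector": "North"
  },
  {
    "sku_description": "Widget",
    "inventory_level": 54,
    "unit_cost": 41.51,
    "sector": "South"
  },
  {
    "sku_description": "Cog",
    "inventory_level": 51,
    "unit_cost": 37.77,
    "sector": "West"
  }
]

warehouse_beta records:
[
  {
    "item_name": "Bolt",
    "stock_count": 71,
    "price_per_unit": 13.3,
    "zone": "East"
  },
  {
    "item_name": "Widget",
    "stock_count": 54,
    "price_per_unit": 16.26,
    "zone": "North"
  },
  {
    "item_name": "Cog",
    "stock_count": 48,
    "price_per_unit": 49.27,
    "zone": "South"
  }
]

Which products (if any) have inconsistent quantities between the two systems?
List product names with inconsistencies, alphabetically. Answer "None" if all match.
Bolt, Cog

Schema mappings:
- "sku_description" (warehouse_gamma) = "item_name" (warehouse_beta) = product name
- "inventory_level" (warehouse_gamma) = "stock_count" (warehouse_beta) = quantity

Comparison:
  Bolt: 62 vs 71 - MISMATCH
  Widget: 54 vs 54 - MATCH
  Cog: 51 vs 48 - MISMATCH

Products with inconsistencies: Bolt, Cog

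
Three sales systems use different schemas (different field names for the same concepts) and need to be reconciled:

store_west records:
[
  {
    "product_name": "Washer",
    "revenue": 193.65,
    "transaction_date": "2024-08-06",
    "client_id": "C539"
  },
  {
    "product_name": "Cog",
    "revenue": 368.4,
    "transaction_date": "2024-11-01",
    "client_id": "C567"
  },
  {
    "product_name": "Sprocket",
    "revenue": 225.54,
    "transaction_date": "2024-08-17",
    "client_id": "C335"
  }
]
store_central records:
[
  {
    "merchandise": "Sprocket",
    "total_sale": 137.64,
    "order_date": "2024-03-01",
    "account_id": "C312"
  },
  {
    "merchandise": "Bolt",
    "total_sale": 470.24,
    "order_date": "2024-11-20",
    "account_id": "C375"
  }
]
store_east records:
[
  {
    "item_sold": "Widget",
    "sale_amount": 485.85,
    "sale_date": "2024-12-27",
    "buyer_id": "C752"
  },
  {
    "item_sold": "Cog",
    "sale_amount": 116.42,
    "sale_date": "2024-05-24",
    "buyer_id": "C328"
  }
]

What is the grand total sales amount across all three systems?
1997.74

Schema reconciliation - all amount fields map to sale amount:

store_west (revenue): 787.59
store_central (total_sale): 607.88
store_east (sale_amount): 602.27

Grand total: 1997.74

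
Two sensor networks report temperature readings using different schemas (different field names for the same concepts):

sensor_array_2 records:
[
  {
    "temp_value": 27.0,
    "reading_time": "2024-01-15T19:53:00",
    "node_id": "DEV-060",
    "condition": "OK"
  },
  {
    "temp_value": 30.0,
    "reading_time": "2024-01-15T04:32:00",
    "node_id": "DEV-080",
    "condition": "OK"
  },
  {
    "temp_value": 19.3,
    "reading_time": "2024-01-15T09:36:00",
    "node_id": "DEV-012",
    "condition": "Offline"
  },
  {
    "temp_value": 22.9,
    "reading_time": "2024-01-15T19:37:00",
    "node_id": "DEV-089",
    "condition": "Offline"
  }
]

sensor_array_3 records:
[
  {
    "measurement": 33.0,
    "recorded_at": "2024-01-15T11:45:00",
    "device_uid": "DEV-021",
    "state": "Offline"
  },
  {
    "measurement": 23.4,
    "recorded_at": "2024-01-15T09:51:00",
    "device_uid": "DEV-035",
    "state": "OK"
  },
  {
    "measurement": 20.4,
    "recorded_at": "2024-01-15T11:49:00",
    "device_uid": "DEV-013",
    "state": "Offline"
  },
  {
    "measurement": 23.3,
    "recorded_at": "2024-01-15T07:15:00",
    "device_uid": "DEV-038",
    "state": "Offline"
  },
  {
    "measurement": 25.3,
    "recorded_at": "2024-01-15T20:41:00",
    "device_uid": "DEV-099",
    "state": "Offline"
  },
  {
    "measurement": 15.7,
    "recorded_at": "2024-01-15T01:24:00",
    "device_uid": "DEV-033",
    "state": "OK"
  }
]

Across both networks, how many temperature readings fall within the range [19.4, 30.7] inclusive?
7

Schema mapping: "temp_value" (sensor_array_2) = "measurement" (sensor_array_3) = temperature

Readings in [19.4, 30.7] from sensor_array_2: 3
Readings in [19.4, 30.7] from sensor_array_3: 4

Total count: 3 + 4 = 7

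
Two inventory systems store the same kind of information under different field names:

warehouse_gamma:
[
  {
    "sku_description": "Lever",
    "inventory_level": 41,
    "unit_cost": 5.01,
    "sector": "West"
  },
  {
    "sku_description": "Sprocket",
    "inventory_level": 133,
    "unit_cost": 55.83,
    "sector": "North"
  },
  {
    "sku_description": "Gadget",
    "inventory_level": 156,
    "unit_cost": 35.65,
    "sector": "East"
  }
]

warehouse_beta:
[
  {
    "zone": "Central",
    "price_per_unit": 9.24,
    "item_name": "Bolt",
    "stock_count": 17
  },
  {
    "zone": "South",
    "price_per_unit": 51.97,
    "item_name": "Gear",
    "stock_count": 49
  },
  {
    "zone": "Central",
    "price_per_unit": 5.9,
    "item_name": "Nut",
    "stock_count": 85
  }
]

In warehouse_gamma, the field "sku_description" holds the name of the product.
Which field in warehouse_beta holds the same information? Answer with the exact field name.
item_name

In warehouse_gamma, "sku_description" holds the name of the product.
The fields in warehouse_beta are: "zone", "price_per_unit", "item_name", "stock_count".
"item_name" is the match: the name refers to the same concept and its values are product-name strings (e.g. 'Bolt', 'Gear').
The other fields ("zone", "price_per_unit", "stock_count") hold different kinds of data.

So "sku_description" in warehouse_gamma corresponds to "item_name" in warehouse_beta.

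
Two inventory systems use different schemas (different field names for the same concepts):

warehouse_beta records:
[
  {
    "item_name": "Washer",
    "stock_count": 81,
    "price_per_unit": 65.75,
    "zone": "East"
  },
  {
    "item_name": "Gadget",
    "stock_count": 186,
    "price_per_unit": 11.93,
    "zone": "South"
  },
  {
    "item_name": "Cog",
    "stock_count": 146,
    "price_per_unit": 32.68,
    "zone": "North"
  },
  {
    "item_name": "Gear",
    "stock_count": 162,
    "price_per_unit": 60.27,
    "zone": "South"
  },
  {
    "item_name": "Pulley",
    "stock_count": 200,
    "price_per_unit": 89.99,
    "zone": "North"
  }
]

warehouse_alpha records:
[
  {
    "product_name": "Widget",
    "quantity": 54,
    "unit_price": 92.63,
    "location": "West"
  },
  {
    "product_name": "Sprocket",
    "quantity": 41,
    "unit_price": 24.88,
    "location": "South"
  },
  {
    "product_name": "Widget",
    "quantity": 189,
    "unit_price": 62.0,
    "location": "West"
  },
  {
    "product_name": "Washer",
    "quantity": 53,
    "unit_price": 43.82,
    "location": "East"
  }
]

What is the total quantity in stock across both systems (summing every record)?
1112

To reconcile these schemas, identify the field holding the quantity in stock in each system:
1. In warehouse_beta it is "stock_count"
2. In warehouse_alpha it is "quantity"

From warehouse_beta: 81 + 186 + 146 + 162 + 200 = 775
From warehouse_alpha: 54 + 41 + 189 + 53 = 337

Total: 775 + 337 = 1112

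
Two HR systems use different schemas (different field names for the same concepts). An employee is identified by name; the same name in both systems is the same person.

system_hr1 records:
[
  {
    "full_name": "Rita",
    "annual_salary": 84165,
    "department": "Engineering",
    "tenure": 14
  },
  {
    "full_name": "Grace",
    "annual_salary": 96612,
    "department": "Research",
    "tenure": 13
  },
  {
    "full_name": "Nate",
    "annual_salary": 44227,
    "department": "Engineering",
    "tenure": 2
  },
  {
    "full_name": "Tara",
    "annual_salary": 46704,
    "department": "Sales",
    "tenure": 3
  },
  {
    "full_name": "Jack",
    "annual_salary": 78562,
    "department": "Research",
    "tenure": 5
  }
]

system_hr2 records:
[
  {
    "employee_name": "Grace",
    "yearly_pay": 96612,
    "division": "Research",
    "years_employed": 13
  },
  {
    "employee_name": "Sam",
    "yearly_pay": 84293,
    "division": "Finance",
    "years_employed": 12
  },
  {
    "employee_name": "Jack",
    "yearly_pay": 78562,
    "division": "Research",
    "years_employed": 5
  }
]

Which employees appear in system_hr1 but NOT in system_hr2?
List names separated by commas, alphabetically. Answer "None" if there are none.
Nate, Rita, Tara

Schema mapping: "full_name" (system_hr1) = "employee_name" (system_hr2) = employee name

Names in system_hr1: ['Grace', 'Jack', 'Nate', 'Rita', 'Tara']
Names in system_hr2: ['Grace', 'Jack', 'Sam']

In system_hr1 but not system_hr2: ['Nate', 'Rita', 'Tara']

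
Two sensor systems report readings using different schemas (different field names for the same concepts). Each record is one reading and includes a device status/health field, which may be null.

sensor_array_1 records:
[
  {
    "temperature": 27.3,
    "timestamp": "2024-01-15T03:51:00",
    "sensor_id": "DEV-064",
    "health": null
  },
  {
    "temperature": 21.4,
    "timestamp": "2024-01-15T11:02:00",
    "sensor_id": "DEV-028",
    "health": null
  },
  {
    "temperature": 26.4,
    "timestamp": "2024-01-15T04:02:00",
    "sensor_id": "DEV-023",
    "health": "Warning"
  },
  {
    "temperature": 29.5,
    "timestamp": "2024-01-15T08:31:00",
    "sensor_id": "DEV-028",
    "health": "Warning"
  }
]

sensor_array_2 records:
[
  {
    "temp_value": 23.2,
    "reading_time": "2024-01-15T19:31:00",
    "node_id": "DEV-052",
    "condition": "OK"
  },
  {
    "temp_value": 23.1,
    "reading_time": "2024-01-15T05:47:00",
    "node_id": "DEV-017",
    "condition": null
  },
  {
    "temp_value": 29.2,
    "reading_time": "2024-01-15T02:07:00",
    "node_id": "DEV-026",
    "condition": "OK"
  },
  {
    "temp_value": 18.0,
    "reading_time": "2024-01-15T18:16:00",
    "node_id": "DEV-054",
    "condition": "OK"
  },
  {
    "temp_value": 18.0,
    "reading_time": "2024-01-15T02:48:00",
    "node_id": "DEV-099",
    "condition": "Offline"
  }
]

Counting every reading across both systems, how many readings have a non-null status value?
6

Schema mapping: "health" (sensor_array_1) = "condition" (sensor_array_2) = status

Non-null in sensor_array_1: 2
Non-null in sensor_array_2: 4

Total non-null: 2 + 4 = 6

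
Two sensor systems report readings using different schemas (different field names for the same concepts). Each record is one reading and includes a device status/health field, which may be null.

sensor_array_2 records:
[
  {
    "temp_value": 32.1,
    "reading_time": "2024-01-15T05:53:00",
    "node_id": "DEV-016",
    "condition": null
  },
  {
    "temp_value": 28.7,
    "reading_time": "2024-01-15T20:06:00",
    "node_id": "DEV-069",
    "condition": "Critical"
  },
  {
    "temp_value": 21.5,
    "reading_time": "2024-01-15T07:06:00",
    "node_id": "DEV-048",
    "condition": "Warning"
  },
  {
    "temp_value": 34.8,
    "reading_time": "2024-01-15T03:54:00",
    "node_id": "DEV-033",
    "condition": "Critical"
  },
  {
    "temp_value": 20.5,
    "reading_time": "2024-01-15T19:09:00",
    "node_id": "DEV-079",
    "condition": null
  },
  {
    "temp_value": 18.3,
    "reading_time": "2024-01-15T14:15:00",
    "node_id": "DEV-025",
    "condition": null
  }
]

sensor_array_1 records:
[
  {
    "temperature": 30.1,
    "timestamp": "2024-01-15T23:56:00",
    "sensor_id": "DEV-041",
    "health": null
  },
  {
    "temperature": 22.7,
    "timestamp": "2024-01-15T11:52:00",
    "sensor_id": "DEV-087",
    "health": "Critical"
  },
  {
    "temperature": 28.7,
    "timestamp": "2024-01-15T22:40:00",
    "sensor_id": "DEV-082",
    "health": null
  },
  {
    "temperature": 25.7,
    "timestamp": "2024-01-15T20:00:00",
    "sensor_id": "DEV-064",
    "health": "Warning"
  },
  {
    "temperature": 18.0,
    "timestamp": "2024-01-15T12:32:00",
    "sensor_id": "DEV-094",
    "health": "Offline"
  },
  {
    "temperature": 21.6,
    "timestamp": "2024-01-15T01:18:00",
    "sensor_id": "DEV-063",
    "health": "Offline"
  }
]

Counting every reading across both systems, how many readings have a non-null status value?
7

Schema mapping: "condition" (sensor_array_2) = "health" (sensor_array_1) = status

Non-null in sensor_array_2: 3
Non-null in sensor_array_1: 4

Total non-null: 3 + 4 = 7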